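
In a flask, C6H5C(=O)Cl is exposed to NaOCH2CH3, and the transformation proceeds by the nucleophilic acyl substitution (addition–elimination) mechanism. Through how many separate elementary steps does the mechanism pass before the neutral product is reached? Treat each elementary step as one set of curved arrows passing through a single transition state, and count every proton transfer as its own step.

Step 1: A lone pair on the O of CH3CH2O⁻ attacks the electrophilic acyl carbon; the π(C=O) electrons move onto oxygen, giving a tetrahedral intermediate.
Step 2: Elimination step: re-formation of the carbonyl π bond drives out Cl⁻, giving the new acyl compound.
Total: 2 elementary steps.

2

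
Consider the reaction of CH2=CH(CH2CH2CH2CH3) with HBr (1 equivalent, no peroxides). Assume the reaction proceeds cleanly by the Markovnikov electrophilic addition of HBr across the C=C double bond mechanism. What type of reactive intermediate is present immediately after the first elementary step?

Step 1: Protonation of the alkene by HBr: the π bond acts as the nucleophile and picks up H⁺, giving the more stable (Markovnikov) secondary carbocation. The H–Br bond breaks heterolytically, releasing Br⁻.
After step 1 the species present is a secondary carbocation.

secondary carbocation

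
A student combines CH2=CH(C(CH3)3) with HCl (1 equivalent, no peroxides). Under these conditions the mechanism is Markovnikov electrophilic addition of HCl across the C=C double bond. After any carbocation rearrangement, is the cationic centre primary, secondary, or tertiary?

tertiary

Step 1: The π electrons of the C=C bond attack a proton of HCl; Markovnikov addition places the new C–H on the less-substituted alkene carbon, so the positive charge ends up on the more-substituted carbon — a secondary carbocation. The H–Cl bond breaks heterolytically, releasing Cl⁻.
Step 2: A methyl group with its bonding pair migrates from the adjacent tert-butyl carbon to the cationic centre — a 1,2-methyl shift — upgrading the secondary cation to a tertiary one.
The cation rearranges from secondary to tertiary via a 1,2-methyl shift from the adjacent tert-butyl carbon; the tertiary cation is what reacts next.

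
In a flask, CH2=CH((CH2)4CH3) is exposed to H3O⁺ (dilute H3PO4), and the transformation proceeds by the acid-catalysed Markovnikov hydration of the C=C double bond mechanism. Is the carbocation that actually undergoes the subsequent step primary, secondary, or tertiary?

Step 1: Electrophilic addition begins with the π(C=C) electrons forming a bond to the proton of H3O⁺. Following Markovnikov's rule, the resulting cation is secondary. H2O is released.
No single 1,2-shift to an adjacent carbon would give a more-substituted cation, so no rearrangement occurs.

secondary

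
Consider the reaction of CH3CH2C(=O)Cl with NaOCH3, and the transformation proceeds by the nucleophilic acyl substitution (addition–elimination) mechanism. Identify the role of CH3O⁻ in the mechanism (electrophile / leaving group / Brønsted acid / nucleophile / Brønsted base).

Step 1: CH3O⁻ adds to the carbonyl carbon; the C=O π electrons shift onto oxygen and a tetrahedral alkoxide intermediate forms.
CH3O⁻ donates an electron pair to form a new σ-bond to carbon — it is the nucleophile.

nucleophile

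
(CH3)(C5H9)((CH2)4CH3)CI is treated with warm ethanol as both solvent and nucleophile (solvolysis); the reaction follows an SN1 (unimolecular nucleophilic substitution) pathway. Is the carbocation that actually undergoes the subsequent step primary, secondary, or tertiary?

tertiary

Step 1: Unassisted departure of I⁻ (taking the C–I bonding pair) generates a tertiary carbocation.
No single 1,2-shift to an adjacent carbon would give a more-substituted cation, so no rearrangement occurs.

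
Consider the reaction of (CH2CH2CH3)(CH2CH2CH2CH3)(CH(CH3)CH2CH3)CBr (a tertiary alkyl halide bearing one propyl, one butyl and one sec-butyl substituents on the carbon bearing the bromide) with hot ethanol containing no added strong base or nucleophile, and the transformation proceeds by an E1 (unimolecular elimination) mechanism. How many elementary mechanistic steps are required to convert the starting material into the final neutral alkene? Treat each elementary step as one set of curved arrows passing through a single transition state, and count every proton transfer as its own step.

2

Step 1: Ionisation: the C–Br σ-bond cleaves heterolytically; both bonding electrons depart with Br⁻, leaving a tertiary carbocation at the α-carbon.
(No 1,2-shift: no single shift to an adjacent carbon would give a more stable cation.)
Step 2: An ethanol molecule (solvent) deprotonates a β-carbon; as the C–H bond breaks, those electrons form the new alkene π bond.
Total: 2 elementary steps.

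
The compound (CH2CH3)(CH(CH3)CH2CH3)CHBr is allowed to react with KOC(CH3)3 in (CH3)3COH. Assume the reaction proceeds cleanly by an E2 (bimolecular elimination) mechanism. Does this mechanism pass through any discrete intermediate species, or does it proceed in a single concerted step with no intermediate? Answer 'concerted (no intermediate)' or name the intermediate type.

concerted (no intermediate)

In one step, (CH3)3CO⁻ pulls off a β-proton, the C–Br bond cleaves, and a C=C double bond forms between the α- and β-carbons (E2, anti elimination).
All bond changes occur in one transition state; no discrete intermediate is formed.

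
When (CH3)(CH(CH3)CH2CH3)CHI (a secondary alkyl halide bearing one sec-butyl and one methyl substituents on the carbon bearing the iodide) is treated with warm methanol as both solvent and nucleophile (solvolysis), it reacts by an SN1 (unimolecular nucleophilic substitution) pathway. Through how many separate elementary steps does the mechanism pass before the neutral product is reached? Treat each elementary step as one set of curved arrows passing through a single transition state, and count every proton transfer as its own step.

4

Step 1: Ionisation: the C–I σ-bond cleaves heterolytically; both bonding electrons depart with I⁻, leaving a secondary carbocation at the α-carbon.
Step 2: A hydride (H with its bonding pair) migrates from the adjacent sec-butyl carbon to the cationic centre — a 1,2-hydride shift — upgrading the secondary cation to a tertiary one.
Step 3: CH3OH donates an oxygen lone pair into the empty p orbital of the cation, giving a protonated ether (an oxonium ion).
Step 4: A second solvent molecule removes the proton on oxygen, giving the neutral ether product.
Total: 4 elementary steps.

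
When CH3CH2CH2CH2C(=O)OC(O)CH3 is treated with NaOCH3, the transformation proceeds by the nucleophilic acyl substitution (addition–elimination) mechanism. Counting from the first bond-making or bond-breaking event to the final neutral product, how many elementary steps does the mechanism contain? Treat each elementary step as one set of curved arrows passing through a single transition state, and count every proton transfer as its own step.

Step 1: A lone pair on the O of CH3O⁻ attacks the electrophilic acyl carbon; the π(C=O) electrons move onto oxygen, giving a tetrahedral intermediate.
Step 2: Elimination step: re-formation of the carbonyl π bond drives out CH3CO2⁻, giving the new acyl compound.
Total: 2 elementary steps.

2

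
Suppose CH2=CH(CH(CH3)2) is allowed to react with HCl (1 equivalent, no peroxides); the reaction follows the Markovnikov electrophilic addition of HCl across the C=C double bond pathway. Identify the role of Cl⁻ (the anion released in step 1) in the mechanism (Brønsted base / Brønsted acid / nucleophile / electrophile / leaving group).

nucleophile

Step 3: The Cl⁻ anion donates a lone pair to the carbocation, forming the new C–Cl σ-bond and giving the neutral alkyl halide.
Cl⁻ (the anion released in step 1) donates an electron pair to form a new σ-bond to carbon — it is the nucleophile.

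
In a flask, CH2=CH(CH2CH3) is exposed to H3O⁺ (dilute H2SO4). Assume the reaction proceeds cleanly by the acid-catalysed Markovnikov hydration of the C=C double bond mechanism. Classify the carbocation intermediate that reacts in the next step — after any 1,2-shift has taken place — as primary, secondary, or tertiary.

Step 1: The π electrons of the C=C bond attack a proton of H3O⁺; Markovnikov addition places the new C–H on the less-substituted alkene carbon, so the positive charge ends up on the more-substituted carbon — a secondary carbocation. H2O is released.
No single 1,2-shift to an adjacent carbon would give a more-substituted cation, so no rearrangement occurs.

secondary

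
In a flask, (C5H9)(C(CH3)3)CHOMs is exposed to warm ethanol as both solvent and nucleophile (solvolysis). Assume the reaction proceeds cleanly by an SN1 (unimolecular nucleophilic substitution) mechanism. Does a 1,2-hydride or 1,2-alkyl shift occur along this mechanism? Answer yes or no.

yes

The first-formed carbocation is secondary.
The adjacent cyclopentyl carbon already bears 2 other carbon substituents and has a hydrogen to migrate; after a 1,2-hydride shift from that carbon the positive charge sits on a tertiary centre.
Tertiary is more stable than secondary, so the shift occurs.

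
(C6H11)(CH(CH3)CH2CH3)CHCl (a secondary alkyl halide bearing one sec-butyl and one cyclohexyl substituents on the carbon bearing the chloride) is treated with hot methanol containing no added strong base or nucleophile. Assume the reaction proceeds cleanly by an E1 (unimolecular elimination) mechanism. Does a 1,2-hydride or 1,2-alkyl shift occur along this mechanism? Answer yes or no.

yes

The first-formed carbocation is secondary.
The adjacent sec-butyl carbon already bears 2 other carbon substituents and has a hydrogen to migrate; after a 1,2-hydride shift from that carbon the positive charge sits on a tertiary centre.
Tertiary is more stable than secondary, so the shift occurs.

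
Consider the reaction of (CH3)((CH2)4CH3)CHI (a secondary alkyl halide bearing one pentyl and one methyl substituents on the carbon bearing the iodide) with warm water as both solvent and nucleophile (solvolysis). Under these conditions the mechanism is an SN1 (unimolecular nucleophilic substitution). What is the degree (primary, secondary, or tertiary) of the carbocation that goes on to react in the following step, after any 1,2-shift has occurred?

Step 1: Rate-determining heterolysis of the C–I bond gives I⁻ and a secondary carbocation.
No single 1,2-shift to an adjacent carbon would give a more-substituted cation, so no rearrangement occurs.

secondary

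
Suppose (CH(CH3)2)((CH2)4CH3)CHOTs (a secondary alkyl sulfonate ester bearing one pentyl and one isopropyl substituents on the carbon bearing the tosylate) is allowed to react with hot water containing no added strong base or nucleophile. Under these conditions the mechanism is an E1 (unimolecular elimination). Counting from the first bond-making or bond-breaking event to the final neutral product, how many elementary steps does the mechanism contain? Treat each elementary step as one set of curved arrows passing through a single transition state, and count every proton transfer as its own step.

3

Step 1: The C–O bond breaks with both electrons going to the tosylate; TsO⁻ leaves and a secondary carbocation remains.
Step 2: A 1,2-hydride shift from the adjacent isopropyl carbon moves the positive charge from the secondary centre to an adjacent carbon, generating a more stable tertiary carbocation.
Step 3: A water molecule (solvent) deprotonates a β-carbon; as the C–H bond breaks, those electrons form the new alkene π bond.
Total: 3 elementary steps.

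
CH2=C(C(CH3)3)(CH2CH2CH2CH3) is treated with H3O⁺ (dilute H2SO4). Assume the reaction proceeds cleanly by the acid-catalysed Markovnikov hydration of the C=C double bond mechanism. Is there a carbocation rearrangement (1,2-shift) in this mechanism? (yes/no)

The first-formed carbocation is tertiary.
No single 1,2-shift to an adjacent carbon would produce a more-substituted cation than the one already present, so no rearrangement occurs.

no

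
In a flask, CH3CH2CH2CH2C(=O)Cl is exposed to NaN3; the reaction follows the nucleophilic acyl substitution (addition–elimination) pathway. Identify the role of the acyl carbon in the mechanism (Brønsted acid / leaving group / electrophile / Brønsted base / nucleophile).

electrophile

Step 1: Nucleophilic addition of N3⁻ to the acyl carbon breaks the π(C=O) bond and yields a tetrahedral, anionic intermediate.
The acyl carbon accepts an electron pair into an empty or π* orbital — it is the electrophile.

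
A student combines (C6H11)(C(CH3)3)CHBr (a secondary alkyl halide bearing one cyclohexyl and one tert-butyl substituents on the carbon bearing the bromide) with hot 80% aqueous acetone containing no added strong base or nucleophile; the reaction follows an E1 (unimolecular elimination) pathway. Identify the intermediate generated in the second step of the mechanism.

Step 1: Unassisted departure of Br⁻ (taking the C–Br bonding pair) generates a secondary carbocation.
Step 2: A 1,2-hydride shift from the adjacent cyclohexyl carbon moves the positive charge from the secondary centre to an adjacent carbon, generating a more stable tertiary carbocation.
After step 2 the species present is a tertiary carbocation.

tertiary carbocation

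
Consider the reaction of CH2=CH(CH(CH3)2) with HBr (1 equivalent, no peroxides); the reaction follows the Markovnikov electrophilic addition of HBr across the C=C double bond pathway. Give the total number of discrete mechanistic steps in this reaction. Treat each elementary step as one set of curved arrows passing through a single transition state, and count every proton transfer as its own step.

Step 1: Protonation of the alkene by HBr: the π bond acts as the nucleophile and picks up H⁺, giving the more stable (Markovnikov) secondary carbocation. The H–Br bond breaks heterolytically, releasing Br⁻.
Step 2: A hydride (H with its bonding pair) migrates from the adjacent isopropyl carbon to the cationic centre — a 1,2-hydride shift — upgrading the secondary cation to a tertiary one.
Step 3: The Br⁻ anion donates a lone pair to the carbocation, forming the new C–Br σ-bond and giving the neutral alkyl halide.
Total: 3 elementary steps.

3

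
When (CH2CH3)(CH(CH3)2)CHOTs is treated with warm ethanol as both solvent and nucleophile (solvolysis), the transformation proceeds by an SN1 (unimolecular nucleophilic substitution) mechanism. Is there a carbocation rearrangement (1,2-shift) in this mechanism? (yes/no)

yes

The first-formed carbocation is secondary.
The adjacent isopropyl carbon already bears 2 other carbon substituents and has a hydrogen to migrate; after a 1,2-hydride shift from that carbon the positive charge sits on a tertiary centre.
Tertiary is more stable than secondary, so the shift occurs.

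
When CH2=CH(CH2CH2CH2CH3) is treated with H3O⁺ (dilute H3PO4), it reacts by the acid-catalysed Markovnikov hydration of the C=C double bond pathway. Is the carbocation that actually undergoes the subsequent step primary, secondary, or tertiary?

Step 1: Electrophilic addition begins with the π(C=C) electrons forming a bond to the proton of H3O⁺. Following Markovnikov's rule, the resulting cation is secondary. H2O is released.
No single 1,2-shift to an adjacent carbon would give a more-substituted cation, so no rearrangement occurs.

secondary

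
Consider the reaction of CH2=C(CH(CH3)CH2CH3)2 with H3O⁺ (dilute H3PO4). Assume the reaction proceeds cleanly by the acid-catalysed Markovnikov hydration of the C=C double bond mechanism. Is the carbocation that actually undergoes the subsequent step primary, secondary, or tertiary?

tertiary

Step 1: The π electrons of the C=C bond attack a proton of H3O⁺; Markovnikov addition places the new C–H on the less-substituted alkene carbon, so the positive charge ends up on the more-substituted carbon — a tertiary carbocation. H2O is released.
No single 1,2-shift to an adjacent carbon would give a more-substituted cation, so no rearrangement occurs.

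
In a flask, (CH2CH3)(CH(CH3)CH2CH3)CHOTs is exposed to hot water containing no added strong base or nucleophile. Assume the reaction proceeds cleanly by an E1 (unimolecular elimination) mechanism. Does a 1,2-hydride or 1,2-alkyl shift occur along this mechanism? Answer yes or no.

yes

The first-formed carbocation is secondary.
The adjacent sec-butyl carbon already bears 2 other carbon substituents and has a hydrogen to migrate; after a 1,2-hydride shift from that carbon the positive charge sits on a tertiary centre.
Tertiary is more stable than secondary, so the shift occurs.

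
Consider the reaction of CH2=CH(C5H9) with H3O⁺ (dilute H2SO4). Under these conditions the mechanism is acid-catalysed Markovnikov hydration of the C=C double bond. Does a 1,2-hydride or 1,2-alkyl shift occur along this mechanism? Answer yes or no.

yes

The first-formed carbocation is secondary.
The adjacent cyclopentyl carbon already bears 2 other carbon substituents and has a hydrogen to migrate; after a 1,2-hydride shift from that carbon the positive charge sits on a tertiary centre.
Tertiary is more stable than secondary, so the shift occurs.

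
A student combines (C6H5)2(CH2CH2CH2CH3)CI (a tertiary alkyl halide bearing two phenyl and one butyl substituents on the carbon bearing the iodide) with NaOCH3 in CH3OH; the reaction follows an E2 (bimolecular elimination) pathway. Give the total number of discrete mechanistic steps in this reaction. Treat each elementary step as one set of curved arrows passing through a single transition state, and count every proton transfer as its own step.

Step 1: The strong base CH3O⁻ removes a β-hydrogen; in the same concerted event the electrons of the breaking C–H bond form the new π(C=C) bond and the C–I σ-bond breaks, expelling I⁻. Anti-periplanar geometry; one transition state.
Total: 1 elementary step.

1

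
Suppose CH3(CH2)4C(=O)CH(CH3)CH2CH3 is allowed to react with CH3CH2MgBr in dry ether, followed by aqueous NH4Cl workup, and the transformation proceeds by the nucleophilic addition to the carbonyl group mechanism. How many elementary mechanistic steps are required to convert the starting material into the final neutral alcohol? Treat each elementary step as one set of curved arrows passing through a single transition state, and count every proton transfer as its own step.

Step 1: Nucleophilic addition: the carbanion-like carbon of CH3CH2MgBr adds to the carbonyl carbon, pushing the π(C=O) electron pair onto oxygen and giving a tetrahedral alkoxide.
Step 2: On aqueous NH4Cl workup the alkoxide oxygen is protonated, giving an alcohol.
Total: 2 elementary steps.

2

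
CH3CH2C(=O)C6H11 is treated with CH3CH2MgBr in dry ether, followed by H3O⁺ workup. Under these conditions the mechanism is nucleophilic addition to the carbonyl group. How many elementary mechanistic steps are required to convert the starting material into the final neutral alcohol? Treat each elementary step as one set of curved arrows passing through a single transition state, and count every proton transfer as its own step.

Step 1: A lone pair / filled orbital on the carbanion-like carbon of CH3CH2MgBr attacks the electrophilic carbonyl carbon; the π(C=O) electrons shift onto oxygen, producing a tetrahedral alkoxide intermediate.
Step 2: Protonation of the alkoxide by H3O⁺ workup furnishes an alcohol.
Total: 2 elementary steps.

2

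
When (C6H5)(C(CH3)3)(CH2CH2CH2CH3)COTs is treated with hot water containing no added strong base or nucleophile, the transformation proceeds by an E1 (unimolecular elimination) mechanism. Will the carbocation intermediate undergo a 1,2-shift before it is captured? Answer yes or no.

no

The first-formed carbocation is tertiary.
No single 1,2-shift to an adjacent carbon would produce a more-substituted cation than the one already present, so no rearrangement occurs.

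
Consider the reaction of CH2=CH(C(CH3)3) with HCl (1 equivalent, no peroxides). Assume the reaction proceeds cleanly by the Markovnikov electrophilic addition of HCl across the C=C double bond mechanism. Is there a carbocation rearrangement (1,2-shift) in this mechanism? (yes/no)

yes

The first-formed carbocation is secondary.
The adjacent tert-butyl carbon has no hydrogen but bears methyl groups; migration of one methyl with its bonding pair (a 1,2-methyl shift) places the charge on a tertiary centre.
Tertiary is more stable than secondary, so the shift occurs.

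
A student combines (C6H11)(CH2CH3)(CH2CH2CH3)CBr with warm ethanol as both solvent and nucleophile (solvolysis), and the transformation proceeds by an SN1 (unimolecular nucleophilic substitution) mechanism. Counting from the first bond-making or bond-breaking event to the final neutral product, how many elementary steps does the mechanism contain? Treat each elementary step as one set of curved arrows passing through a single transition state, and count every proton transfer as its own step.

3

Step 1: The C–Br bond breaks with both electrons going to the bromide; Br⁻ leaves and a tertiary carbocation remains.
(No 1,2-shift: no single shift to an adjacent carbon would give a more stable cation.)
Step 2: CH3CH2OH donates an oxygen lone pair into the empty p orbital of the cation, giving a protonated ether (an oxonium ion).
Step 3: Proton transfer from the O–H of the oxonium ion to a solvent molecule delivers the neutral ether.
Total: 3 elementary steps.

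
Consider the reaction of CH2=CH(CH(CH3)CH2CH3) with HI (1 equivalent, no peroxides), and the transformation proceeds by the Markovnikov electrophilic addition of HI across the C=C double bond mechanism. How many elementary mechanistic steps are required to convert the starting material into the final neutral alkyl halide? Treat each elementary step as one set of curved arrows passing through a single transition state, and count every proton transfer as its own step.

Step 1: The π electrons of the C=C bond attack a proton of HI; Markovnikov addition places the new C–H on the less-substituted alkene carbon, so the positive charge ends up on the more-substituted carbon — a secondary carbocation. The H–I bond breaks heterolytically, releasing I⁻.
Step 2: Carbocation rearrangement: a 1,2-hydride shift from the adjacent sec-butyl carbon converts the initially-formed secondary cation into the more stable tertiary cation.
Step 3: The I⁻ anion donates a lone pair to the carbocation, forming the new C–I σ-bond and giving the neutral alkyl halide.
Total: 3 elementary steps.

3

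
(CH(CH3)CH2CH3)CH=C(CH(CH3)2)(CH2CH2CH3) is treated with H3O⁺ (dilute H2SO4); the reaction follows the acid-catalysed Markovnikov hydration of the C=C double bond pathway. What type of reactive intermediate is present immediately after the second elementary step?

oxonium ion

Step 1: The π electrons of the C=C bond attack a proton of H3O⁺; Markovnikov addition places the new C–H on the less-substituted alkene carbon, so the positive charge ends up on the more-substituted carbon — a tertiary carbocation. H2O is released.
Step 2: Water acts as the nucleophile: an oxygen lone pair bonds to the cationic carbon, giving an oxonium-ion intermediate.
After step 2 the species present is an oxonium ion.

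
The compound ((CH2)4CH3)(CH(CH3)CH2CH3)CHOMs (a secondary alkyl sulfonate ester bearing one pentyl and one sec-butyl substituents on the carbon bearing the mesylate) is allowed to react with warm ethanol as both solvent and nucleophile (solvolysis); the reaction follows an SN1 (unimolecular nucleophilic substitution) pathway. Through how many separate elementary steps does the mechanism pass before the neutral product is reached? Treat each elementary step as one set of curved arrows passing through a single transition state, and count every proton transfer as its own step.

4

Step 1: Unassisted departure of MsO⁻ (taking the C–O bonding pair) generates a secondary carbocation.
Step 2: A 1,2-hydride shift from the adjacent sec-butyl carbon moves the positive charge from the secondary centre to an adjacent carbon, generating a more stable tertiary carbocation.
Step 3: Nucleophilic capture: the oxygen of CH3CH2OH bonds to the cationic carbon, producing an oxonium-ion intermediate.
Step 4: Proton transfer from the O–H of the oxonium ion to a solvent molecule delivers the neutral ether.
Total: 4 elementary steps.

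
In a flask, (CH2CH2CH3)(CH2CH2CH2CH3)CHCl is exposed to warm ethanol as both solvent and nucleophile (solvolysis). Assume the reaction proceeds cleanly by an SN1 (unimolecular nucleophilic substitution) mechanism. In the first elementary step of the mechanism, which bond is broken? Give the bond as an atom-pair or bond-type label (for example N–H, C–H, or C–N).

C–Cl

Step 1: Ionisation: the C–Cl σ-bond cleaves heterolytically; both bonding electrons depart with Cl⁻, leaving a secondary carbocation at the α-carbon.
The bond broken in this step is the C–Cl bond.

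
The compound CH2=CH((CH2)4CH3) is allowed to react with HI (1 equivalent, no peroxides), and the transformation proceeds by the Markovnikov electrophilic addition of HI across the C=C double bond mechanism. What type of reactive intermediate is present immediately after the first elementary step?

Step 1: The π electrons of the C=C bond attack a proton of HI; Markovnikov addition places the new C–H on the less-substituted alkene carbon, so the positive charge ends up on the more-substituted carbon — a secondary carbocation. The H–I bond breaks heterolytically, releasing I⁻.
After step 1 the species present is a secondary carbocation.

secondary carbocation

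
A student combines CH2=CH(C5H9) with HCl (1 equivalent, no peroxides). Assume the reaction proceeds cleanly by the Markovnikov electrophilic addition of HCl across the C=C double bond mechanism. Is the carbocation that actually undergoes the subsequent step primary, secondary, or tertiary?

tertiary

Step 1: The π electrons of the C=C bond attack a proton of HCl; Markovnikov addition places the new C–H on the less-substituted alkene carbon, so the positive charge ends up on the more-substituted carbon — a secondary carbocation. The H–Cl bond breaks heterolytically, releasing Cl⁻.
Step 2: A 1,2-hydride shift from the adjacent cyclopentyl carbon moves the positive charge from the secondary centre to an adjacent carbon, generating a more stable tertiary carbocation.
The cation rearranges from secondary to tertiary via a 1,2-hydride shift from the adjacent cyclopentyl carbon; the tertiary cation is what reacts next.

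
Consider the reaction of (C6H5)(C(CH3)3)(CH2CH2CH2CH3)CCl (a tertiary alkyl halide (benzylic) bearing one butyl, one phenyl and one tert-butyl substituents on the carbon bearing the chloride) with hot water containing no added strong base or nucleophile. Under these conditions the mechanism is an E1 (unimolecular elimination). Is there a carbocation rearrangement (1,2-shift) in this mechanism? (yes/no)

no

The first-formed carbocation is tertiary.
No single 1,2-shift to an adjacent carbon would produce a more-substituted cation than the one already present, so no rearrangement occurs.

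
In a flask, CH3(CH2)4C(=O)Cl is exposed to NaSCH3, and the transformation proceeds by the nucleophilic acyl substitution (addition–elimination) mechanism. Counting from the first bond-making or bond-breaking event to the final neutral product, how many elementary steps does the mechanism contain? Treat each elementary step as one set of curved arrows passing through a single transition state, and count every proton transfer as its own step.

2

Step 1: Nucleophilic addition of CH3S⁻ to the acyl carbon breaks the π(C=O) bond and yields a tetrahedral, anionic intermediate.
Step 2: An oxygen lone pair re-forms the C=O π bond as the C–Cl σ-bond breaks; Cl⁻ is expelled.
Total: 2 elementary steps.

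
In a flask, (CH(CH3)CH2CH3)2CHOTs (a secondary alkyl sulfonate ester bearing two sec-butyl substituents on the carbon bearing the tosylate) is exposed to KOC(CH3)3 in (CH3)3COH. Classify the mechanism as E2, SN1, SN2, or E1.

Conditions: a strong/bulky base with a secondary substrate bearing a β-hydrogen.
These conditions are the textbook signature of the E2 pathway.
A strong (often hindered) base removes a β-H in concert with loss of the leaving group — bimolecular elimination.

E2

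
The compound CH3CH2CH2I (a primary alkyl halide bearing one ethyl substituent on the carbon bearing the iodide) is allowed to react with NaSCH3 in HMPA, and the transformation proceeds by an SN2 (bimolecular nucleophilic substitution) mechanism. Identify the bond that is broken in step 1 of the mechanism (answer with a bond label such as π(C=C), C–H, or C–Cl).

Step 1: Backside attack by CH3S⁻ on the carbon bearing the iodide: the new C–S bond forms as the C–I bond breaks, with Walden inversion at carbon.
The bond broken in this step is the C–I bond.

C–I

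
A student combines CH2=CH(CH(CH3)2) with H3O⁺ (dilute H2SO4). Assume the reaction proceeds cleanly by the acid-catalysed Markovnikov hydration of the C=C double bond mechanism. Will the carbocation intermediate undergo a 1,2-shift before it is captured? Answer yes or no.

yes

The first-formed carbocation is secondary.
The adjacent isopropyl carbon already bears 2 other carbon substituents and has a hydrogen to migrate; after a 1,2-hydride shift from that carbon the positive charge sits on a tertiary centre.
Tertiary is more stable than secondary, so the shift occurs.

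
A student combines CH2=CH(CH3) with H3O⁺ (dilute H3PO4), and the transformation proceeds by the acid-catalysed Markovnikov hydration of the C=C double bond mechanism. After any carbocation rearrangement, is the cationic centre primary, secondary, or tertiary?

secondary

Step 1: Protonation of the alkene by H3O⁺: the π bond acts as the nucleophile and picks up H⁺, giving the more stable (Markovnikov) secondary carbocation. H2O is released.
No single 1,2-shift to an adjacent carbon would give a more-substituted cation, so no rearrangement occurs.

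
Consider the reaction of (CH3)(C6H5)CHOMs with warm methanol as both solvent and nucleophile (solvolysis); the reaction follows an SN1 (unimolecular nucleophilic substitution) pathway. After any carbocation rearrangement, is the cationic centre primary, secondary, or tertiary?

secondary

Step 1: Ionisation: the C–O σ-bond cleaves heterolytically; both bonding electrons depart with MsO⁻, leaving a secondary carbocation at the α-carbon.
No single 1,2-shift to an adjacent carbon would give a more-substituted cation, so no rearrangement occurs.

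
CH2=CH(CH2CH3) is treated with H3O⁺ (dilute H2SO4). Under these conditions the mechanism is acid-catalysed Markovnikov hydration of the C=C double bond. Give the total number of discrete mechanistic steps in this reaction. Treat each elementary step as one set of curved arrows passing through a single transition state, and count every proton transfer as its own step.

Step 1: The π electrons of the C=C bond attack a proton of H3O⁺; Markovnikov addition places the new C–H on the less-substituted alkene carbon, so the positive charge ends up on the more-substituted carbon — a secondary carbocation. H2O is released.
(No 1,2-shift: no single shift to an adjacent carbon would give a more stable cation.)
Step 2: Nucleophilic capture of the cation by H2O produces the protonated alcohol (an oxonium ion).
Step 3: H2O removes a proton from the oxonium oxygen, regenerating H3O⁺ and giving the neutral alcohol.
Total: 3 elementary steps.

3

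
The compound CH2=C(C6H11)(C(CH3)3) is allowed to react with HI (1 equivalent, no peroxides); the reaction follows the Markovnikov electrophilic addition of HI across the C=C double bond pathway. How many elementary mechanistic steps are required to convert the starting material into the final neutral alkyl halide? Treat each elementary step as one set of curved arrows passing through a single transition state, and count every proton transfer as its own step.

Step 1: Electrophilic addition begins with the π(C=C) electrons forming a bond to the proton of HI. Following Markovnikov's rule, the resulting cation is tertiary. The H–I bond breaks heterolytically, releasing I⁻.
(No 1,2-shift: no single shift to an adjacent carbon would give a more stable cation.)
Step 2: I⁻ captures the cation: a lone pair on I⁻ fills the empty p orbital, producing the alkyl halide product.
Total: 2 elementary steps.

2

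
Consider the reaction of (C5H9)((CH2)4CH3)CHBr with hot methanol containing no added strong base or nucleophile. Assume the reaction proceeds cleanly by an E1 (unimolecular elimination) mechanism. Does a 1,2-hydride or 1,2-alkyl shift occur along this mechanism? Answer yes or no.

yes

The first-formed carbocation is secondary.
The adjacent cyclopentyl carbon already bears 2 other carbon substituents and has a hydrogen to migrate; after a 1,2-hydride shift from that carbon the positive charge sits on a tertiary centre.
Tertiary is more stable than secondary, so the shift occurs.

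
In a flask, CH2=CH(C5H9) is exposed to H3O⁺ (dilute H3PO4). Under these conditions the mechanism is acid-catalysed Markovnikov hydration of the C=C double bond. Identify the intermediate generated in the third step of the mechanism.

oxonium ion

Step 1: Electrophilic addition begins with the π(C=C) electrons forming a bond to the proton of H3O⁺. Following Markovnikov's rule, the resulting cation is secondary. H2O is released.
Step 2: A 1,2-hydride shift from the adjacent cyclopentyl carbon moves the positive charge from the secondary centre to an adjacent carbon, generating a more stable tertiary carbocation.
Step 3: Water acts as the nucleophile: an oxygen lone pair bonds to the cationic carbon, giving an oxonium-ion intermediate.
After step 3 the species present is an oxonium ion.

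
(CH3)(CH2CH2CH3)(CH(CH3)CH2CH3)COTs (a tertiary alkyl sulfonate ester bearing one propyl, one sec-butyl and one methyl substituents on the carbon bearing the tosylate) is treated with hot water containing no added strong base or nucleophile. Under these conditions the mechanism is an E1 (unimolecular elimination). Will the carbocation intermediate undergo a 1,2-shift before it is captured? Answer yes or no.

The first-formed carbocation is tertiary.
No single 1,2-shift to an adjacent carbon would produce a more-substituted cation than the one already present, so no rearrangement occurs.

no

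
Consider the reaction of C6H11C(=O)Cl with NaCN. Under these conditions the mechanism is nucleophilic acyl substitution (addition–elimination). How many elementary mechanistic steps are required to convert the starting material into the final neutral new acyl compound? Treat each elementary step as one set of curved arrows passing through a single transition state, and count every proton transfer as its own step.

Step 1: Nucleophilic addition of CN⁻ to the acyl carbon breaks the π(C=O) bond and yields a tetrahedral, anionic intermediate.
Step 2: Elimination step: re-formation of the carbonyl π bond drives out Cl⁻, giving the new acyl compound.
Total: 2 elementary steps.

2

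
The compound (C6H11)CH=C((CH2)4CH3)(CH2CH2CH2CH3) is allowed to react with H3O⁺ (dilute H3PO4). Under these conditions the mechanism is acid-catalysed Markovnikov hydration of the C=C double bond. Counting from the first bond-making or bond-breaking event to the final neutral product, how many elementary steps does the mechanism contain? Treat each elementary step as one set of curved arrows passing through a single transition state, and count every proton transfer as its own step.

Step 1: Electrophilic addition begins with the π(C=C) electrons forming a bond to the proton of H3O⁺. Following Markovnikov's rule, the resulting cation is tertiary. H2O is released.
(No 1,2-shift: no single shift to an adjacent carbon would give a more stable cation.)
Step 2: Water acts as the nucleophile: an oxygen lone pair bonds to the cationic carbon, giving an oxonium-ion intermediate.
Step 3: H2O removes a proton from the oxonium oxygen, regenerating H3O⁺ and giving the neutral alcohol.
Total: 3 elementary steps.

3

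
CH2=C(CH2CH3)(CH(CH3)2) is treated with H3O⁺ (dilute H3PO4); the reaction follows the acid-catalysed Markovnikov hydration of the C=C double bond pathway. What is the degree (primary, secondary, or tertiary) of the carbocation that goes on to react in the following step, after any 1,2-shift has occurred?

Step 1: Protonation of the alkene by H3O⁺: the π bond acts as the nucleophile and picks up H⁺, giving the more stable (Markovnikov) tertiary carbocation. H2O is released.
No single 1,2-shift to an adjacent carbon would give a more-substituted cation, so no rearrangement occurs.

tertiary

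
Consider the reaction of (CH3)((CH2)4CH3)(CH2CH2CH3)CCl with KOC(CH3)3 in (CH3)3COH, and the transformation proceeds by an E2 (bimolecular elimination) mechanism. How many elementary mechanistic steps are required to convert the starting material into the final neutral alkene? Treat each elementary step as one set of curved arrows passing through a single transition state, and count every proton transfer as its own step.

1

Step 1: In one step, (CH3)3CO⁻ pulls off a β-proton, the C–Cl bond cleaves, and a C=C double bond forms between the α- and β-carbons (E2, anti elimination).
Total: 1 elementary step.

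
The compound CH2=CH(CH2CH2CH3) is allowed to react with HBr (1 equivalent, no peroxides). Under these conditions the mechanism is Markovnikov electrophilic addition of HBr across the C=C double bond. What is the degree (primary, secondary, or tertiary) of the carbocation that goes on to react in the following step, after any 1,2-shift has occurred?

Step 1: Protonation of the alkene by HBr: the π bond acts as the nucleophile and picks up H⁺, giving the more stable (Markovnikov) secondary carbocation. The H–Br bond breaks heterolytically, releasing Br⁻.
No single 1,2-shift to an adjacent carbon would give a more-substituted cation, so no rearrangement occurs.

secondary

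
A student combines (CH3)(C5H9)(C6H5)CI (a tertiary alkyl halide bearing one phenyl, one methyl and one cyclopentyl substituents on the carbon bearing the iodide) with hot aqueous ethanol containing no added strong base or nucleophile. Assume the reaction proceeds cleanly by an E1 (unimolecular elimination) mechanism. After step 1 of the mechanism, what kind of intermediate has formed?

tertiary carbocation

Step 1: Ionisation: the C–I σ-bond cleaves heterolytically; both bonding electrons depart with I⁻, leaving a tertiary carbocation at the α-carbon.
After step 1 the species present is a tertiary carbocation.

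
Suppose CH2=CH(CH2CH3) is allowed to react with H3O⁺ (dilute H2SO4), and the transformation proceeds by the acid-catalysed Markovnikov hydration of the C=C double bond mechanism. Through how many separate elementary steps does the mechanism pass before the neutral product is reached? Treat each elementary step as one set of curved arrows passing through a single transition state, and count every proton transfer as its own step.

3

Step 1: The π electrons of the C=C bond attack a proton of H3O⁺; Markovnikov addition places the new C–H on the less-substituted alkene carbon, so the positive charge ends up on the more-substituted carbon — a secondary carbocation. H2O is released.
(No 1,2-shift: no single shift to an adjacent carbon would give a more stable cation.)
Step 2: A lone pair on the oxygen of H2O attacks the carbocation, forming a C–O bond and an oxonium ion (a protonated alcohol).
Step 3: Deprotonation of the oxonium ion by a water molecule delivers the neutral alcohol and regenerates the acid catalyst.
Total: 3 elementary steps.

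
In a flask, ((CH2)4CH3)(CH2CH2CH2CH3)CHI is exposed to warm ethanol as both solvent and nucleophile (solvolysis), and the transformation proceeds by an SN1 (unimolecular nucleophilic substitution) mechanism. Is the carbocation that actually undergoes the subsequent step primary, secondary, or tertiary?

Step 1: Ionisation: the C–I σ-bond cleaves heterolytically; both bonding electrons depart with I⁻, leaving a secondary carbocation at the α-carbon.
No single 1,2-shift to an adjacent carbon would give a more-substituted cation, so no rearrangement occurs.

secondary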